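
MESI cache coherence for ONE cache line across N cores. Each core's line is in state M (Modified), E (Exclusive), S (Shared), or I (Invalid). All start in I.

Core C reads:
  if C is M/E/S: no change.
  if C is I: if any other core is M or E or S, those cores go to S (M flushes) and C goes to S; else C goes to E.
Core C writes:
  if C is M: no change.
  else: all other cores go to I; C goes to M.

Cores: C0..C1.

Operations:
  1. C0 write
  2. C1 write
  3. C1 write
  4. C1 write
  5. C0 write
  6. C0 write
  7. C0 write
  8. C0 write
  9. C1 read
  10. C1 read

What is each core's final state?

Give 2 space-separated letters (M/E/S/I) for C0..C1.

Answer: S S

Derivation:
Op 1: C0 write [C0 write: invalidate none -> C0=M] -> [M,I]
Op 2: C1 write [C1 write: invalidate ['C0=M'] -> C1=M] -> [I,M]
Op 3: C1 write [C1 write: already M (modified), no change] -> [I,M]
Op 4: C1 write [C1 write: already M (modified), no change] -> [I,M]
Op 5: C0 write [C0 write: invalidate ['C1=M'] -> C0=M] -> [M,I]
Op 6: C0 write [C0 write: already M (modified), no change] -> [M,I]
Op 7: C0 write [C0 write: already M (modified), no change] -> [M,I]
Op 8: C0 write [C0 write: already M (modified), no change] -> [M,I]
Op 9: C1 read [C1 read from I: others=['C0=M'] -> C1=S, others downsized to S] -> [S,S]
Op 10: C1 read [C1 read: already in S, no change] -> [S,S]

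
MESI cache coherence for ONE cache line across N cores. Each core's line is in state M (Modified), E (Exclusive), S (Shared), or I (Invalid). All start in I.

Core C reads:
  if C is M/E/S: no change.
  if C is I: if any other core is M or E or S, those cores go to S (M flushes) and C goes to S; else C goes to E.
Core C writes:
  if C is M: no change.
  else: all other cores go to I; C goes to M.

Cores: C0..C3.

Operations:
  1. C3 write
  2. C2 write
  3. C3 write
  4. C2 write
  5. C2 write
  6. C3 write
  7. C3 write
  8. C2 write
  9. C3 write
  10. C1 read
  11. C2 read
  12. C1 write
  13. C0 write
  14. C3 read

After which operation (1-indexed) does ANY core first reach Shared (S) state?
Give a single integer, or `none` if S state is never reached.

Op 1: C3 write [C3 write: invalidate none -> C3=M] -> [I,I,I,M]
Op 2: C2 write [C2 write: invalidate ['C3=M'] -> C2=M] -> [I,I,M,I]
Op 3: C3 write [C3 write: invalidate ['C2=M'] -> C3=M] -> [I,I,I,M]
Op 4: C2 write [C2 write: invalidate ['C3=M'] -> C2=M] -> [I,I,M,I]
Op 5: C2 write [C2 write: already M (modified), no change] -> [I,I,M,I]
Op 6: C3 write [C3 write: invalidate ['C2=M'] -> C3=M] -> [I,I,I,M]
Op 7: C3 write [C3 write: already M (modified), no change] -> [I,I,I,M]
Op 8: C2 write [C2 write: invalidate ['C3=M'] -> C2=M] -> [I,I,M,I]
Op 9: C3 write [C3 write: invalidate ['C2=M'] -> C3=M] -> [I,I,I,M]
Op 10: C1 read [C1 read from I: others=['C3=M'] -> C1=S, others downsized to S] -> [I,S,I,S]
  -> First S state at op 10; remaining ops need not be traced.

Answer: 10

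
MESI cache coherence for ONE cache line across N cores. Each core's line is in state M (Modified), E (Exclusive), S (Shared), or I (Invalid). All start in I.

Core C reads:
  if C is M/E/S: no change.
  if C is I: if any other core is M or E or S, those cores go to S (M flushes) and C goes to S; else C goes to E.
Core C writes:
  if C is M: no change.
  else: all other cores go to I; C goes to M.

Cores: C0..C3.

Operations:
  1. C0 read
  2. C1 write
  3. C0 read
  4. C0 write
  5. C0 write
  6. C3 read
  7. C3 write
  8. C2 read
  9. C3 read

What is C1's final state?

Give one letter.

Answer: I

Derivation:
Op 1: C0 read [C0 read from I: no other sharers -> C0=E (exclusive)] -> [E,I,I,I]
Op 2: C1 write [C1 write: invalidate ['C0=E'] -> C1=M] -> [I,M,I,I]
Op 3: C0 read [C0 read from I: others=['C1=M'] -> C0=S, others downsized to S] -> [S,S,I,I]
Op 4: C0 write [C0 write: invalidate ['C1=S'] -> C0=M] -> [M,I,I,I]
Op 5: C0 write [C0 write: already M (modified), no change] -> [M,I,I,I]
Op 6: C3 read [C3 read from I: others=['C0=M'] -> C3=S, others downsized to S] -> [S,I,I,S]
Op 7: C3 write [C3 write: invalidate ['C0=S'] -> C3=M] -> [I,I,I,M]
Op 8: C2 read [C2 read from I: others=['C3=M'] -> C2=S, others downsized to S] -> [I,I,S,S]
Op 9: C3 read [C3 read: already in S, no change] -> [I,I,S,S]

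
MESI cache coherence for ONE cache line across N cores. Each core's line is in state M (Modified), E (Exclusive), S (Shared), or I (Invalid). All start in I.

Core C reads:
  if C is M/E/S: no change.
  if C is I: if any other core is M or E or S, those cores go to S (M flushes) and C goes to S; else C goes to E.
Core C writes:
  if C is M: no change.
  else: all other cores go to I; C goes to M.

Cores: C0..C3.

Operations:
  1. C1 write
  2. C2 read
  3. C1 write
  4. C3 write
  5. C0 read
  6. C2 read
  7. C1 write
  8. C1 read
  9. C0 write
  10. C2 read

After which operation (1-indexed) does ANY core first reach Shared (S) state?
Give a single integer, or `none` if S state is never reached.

Answer: 2

Derivation:
Op 1: C1 write [C1 write: invalidate none -> C1=M] -> [I,M,I,I]
Op 2: C2 read [C2 read from I: others=['C1=M'] -> C2=S, others downsized to S] -> [I,S,S,I]
  -> First S state at op 2; remaining ops need not be traced.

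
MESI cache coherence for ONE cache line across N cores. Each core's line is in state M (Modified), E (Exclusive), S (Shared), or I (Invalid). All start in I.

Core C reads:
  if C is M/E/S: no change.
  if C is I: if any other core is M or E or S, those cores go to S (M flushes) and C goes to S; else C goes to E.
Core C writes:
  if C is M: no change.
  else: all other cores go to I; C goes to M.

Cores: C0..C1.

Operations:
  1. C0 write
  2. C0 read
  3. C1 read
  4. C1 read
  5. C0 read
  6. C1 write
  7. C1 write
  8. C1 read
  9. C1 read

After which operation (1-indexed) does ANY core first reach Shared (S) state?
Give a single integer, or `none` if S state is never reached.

Answer: 3

Derivation:
Op 1: C0 write [C0 write: invalidate none -> C0=M] -> [M,I]
Op 2: C0 read [C0 read: already in M, no change] -> [M,I]
Op 3: C1 read [C1 read from I: others=['C0=M'] -> C1=S, others downsized to S] -> [S,S]
  -> First S state at op 3; remaining ops need not be traced.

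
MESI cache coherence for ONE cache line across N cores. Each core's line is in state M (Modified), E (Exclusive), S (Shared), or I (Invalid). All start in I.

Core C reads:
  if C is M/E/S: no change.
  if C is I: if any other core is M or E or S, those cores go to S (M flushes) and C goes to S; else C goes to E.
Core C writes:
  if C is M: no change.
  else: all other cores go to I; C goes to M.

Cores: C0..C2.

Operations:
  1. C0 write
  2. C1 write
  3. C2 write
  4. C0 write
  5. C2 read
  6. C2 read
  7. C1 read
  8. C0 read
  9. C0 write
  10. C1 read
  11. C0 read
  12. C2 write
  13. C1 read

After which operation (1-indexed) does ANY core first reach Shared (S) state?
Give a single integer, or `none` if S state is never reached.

Answer: 5

Derivation:
Op 1: C0 write [C0 write: invalidate none -> C0=M] -> [M,I,I]
Op 2: C1 write [C1 write: invalidate ['C0=M'] -> C1=M] -> [I,M,I]
Op 3: C2 write [C2 write: invalidate ['C1=M'] -> C2=M] -> [I,I,M]
Op 4: C0 write [C0 write: invalidate ['C2=M'] -> C0=M] -> [M,I,I]
Op 5: C2 read [C2 read from I: others=['C0=M'] -> C2=S, others downsized to S] -> [S,I,S]
  -> First S state at op 5; remaining ops need not be traced.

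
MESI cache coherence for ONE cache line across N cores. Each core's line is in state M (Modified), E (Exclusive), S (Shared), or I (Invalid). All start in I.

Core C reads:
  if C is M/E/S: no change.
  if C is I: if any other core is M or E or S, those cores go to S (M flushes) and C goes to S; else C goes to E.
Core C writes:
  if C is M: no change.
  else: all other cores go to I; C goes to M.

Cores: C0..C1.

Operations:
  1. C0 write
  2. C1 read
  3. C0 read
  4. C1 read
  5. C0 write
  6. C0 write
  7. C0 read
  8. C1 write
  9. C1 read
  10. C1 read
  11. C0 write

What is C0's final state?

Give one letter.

Answer: M

Derivation:
Op 1: C0 write [C0 write: invalidate none -> C0=M] -> [M,I]
Op 2: C1 read [C1 read from I: others=['C0=M'] -> C1=S, others downsized to S] -> [S,S]
Op 3: C0 read [C0 read: already in S, no change] -> [S,S]
Op 4: C1 read [C1 read: already in S, no change] -> [S,S]
Op 5: C0 write [C0 write: invalidate ['C1=S'] -> C0=M] -> [M,I]
Op 6: C0 write [C0 write: already M (modified), no change] -> [M,I]
Op 7: C0 read [C0 read: already in M, no change] -> [M,I]
Op 8: C1 write [C1 write: invalidate ['C0=M'] -> C1=M] -> [I,M]
Op 9: C1 read [C1 read: already in M, no change] -> [I,M]
Op 10: C1 read [C1 read: already in M, no change] -> [I,M]
Op 11: C0 write [C0 write: invalidate ['C1=M'] -> C0=M] -> [M,I]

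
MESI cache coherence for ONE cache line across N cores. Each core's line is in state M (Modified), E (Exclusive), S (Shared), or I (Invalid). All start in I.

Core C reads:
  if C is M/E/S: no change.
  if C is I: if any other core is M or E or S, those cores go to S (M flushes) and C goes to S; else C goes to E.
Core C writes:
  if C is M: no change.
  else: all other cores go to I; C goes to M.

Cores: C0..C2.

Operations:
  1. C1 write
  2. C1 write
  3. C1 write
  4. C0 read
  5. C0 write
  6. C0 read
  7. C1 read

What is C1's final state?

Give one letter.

Answer: S

Derivation:
Op 1: C1 write [C1 write: invalidate none -> C1=M] -> [I,M,I]
Op 2: C1 write [C1 write: already M (modified), no change] -> [I,M,I]
Op 3: C1 write [C1 write: already M (modified), no change] -> [I,M,I]
Op 4: C0 read [C0 read from I: others=['C1=M'] -> C0=S, others downsized to S] -> [S,S,I]
Op 5: C0 write [C0 write: invalidate ['C1=S'] -> C0=M] -> [M,I,I]
Op 6: C0 read [C0 read: already in M, no change] -> [M,I,I]
Op 7: C1 read [C1 read from I: others=['C0=M'] -> C1=S, others downsized to S] -> [S,S,I]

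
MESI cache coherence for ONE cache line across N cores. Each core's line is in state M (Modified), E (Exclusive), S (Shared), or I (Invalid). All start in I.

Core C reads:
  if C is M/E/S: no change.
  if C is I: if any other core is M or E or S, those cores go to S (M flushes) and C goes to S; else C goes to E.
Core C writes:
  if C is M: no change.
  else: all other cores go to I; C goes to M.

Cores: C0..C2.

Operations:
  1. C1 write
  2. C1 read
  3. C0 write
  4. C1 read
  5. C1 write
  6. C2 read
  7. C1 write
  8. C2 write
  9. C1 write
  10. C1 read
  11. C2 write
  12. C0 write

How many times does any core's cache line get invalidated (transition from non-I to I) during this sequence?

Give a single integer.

Answer: 7

Derivation:
Op 1: C1 write [C1 write: invalidate none -> C1=M] -> [I,M,I] (invalidations this op: 0; running total: 0)
Op 2: C1 read [C1 read: already in M, no change] -> [I,M,I] (invalidations this op: 0; running total: 0)
Op 3: C0 write [C0 write: invalidate ['C1=M'] -> C0=M] -> [M,I,I] (invalidations this op: 1; running total: 1)
Op 4: C1 read [C1 read from I: others=['C0=M'] -> C1=S, others downsized to S] -> [S,S,I] (invalidations this op: 0; running total: 1)
Op 5: C1 write [C1 write: invalidate ['C0=S'] -> C1=M] -> [I,M,I] (invalidations this op: 1; running total: 2)
Op 6: C2 read [C2 read from I: others=['C1=M'] -> C2=S, others downsized to S] -> [I,S,S] (invalidations this op: 0; running total: 2)
Op 7: C1 write [C1 write: invalidate ['C2=S'] -> C1=M] -> [I,M,I] (invalidations this op: 1; running total: 3)
Op 8: C2 write [C2 write: invalidate ['C1=M'] -> C2=M] -> [I,I,M] (invalidations this op: 1; running total: 4)
Op 9: C1 write [C1 write: invalidate ['C2=M'] -> C1=M] -> [I,M,I] (invalidations this op: 1; running total: 5)
Op 10: C1 read [C1 read: already in M, no change] -> [I,M,I] (invalidations this op: 0; running total: 5)
Op 11: C2 write [C2 write: invalidate ['C1=M'] -> C2=M] -> [I,I,M] (invalidations this op: 1; running total: 6)
Op 12: C0 write [C0 write: invalidate ['C2=M'] -> C0=M] -> [M,I,I] (invalidations this op: 1; running total: 7)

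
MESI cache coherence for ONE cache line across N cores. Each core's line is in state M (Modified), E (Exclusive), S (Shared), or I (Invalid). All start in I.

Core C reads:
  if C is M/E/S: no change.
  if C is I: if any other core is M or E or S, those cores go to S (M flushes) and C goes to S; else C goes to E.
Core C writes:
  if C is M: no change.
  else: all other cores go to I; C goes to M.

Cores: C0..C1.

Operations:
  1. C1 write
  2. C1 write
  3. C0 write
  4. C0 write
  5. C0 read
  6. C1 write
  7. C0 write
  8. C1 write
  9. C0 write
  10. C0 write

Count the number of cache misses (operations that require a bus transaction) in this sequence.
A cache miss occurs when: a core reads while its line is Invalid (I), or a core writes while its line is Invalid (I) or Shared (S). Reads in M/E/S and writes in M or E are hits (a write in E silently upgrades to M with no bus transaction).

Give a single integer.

Op 1: C1 write [C1 write: invalidate none -> C1=M] -> [I,M] [MISS #1: write from I]
Op 2: C1 write [C1 write: already M (modified), no change] -> [I,M] [hit: write from M]
Op 3: C0 write [C0 write: invalidate ['C1=M'] -> C0=M] -> [M,I] [MISS #2: write from I]
Op 4: C0 write [C0 write: already M (modified), no change] -> [M,I] [hit: write from M]
Op 5: C0 read [C0 read: already in M, no change] -> [M,I] [hit: read from M]
Op 6: C1 write [C1 write: invalidate ['C0=M'] -> C1=M] -> [I,M] [MISS #3: write from I]
Op 7: C0 write [C0 write: invalidate ['C1=M'] -> C0=M] -> [M,I] [MISS #4: write from I]
Op 8: C1 write [C1 write: invalidate ['C0=M'] -> C1=M] -> [I,M] [MISS #5: write from I]
Op 9: C0 write [C0 write: invalidate ['C1=M'] -> C0=M] -> [M,I] [MISS #6: write from I]
Op 10: C0 write [C0 write: already M (modified), no change] -> [M,I] [hit: write from M]

Answer: 6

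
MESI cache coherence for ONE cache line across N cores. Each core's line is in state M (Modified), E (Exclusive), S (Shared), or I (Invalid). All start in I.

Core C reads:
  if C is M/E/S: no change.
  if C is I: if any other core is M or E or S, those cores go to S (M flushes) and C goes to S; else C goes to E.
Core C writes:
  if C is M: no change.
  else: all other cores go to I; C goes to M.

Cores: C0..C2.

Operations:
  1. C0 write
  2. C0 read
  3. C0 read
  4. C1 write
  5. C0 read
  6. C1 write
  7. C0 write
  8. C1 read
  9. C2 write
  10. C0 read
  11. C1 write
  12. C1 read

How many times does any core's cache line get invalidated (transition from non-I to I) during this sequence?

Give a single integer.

Answer: 7

Derivation:
Op 1: C0 write [C0 write: invalidate none -> C0=M] -> [M,I,I] (invalidations this op: 0; running total: 0)
Op 2: C0 read [C0 read: already in M, no change] -> [M,I,I] (invalidations this op: 0; running total: 0)
Op 3: C0 read [C0 read: already in M, no change] -> [M,I,I] (invalidations this op: 0; running total: 0)
Op 4: C1 write [C1 write: invalidate ['C0=M'] -> C1=M] -> [I,M,I] (invalidations this op: 1; running total: 1)
Op 5: C0 read [C0 read from I: others=['C1=M'] -> C0=S, others downsized to S] -> [S,S,I] (invalidations this op: 0; running total: 1)
Op 6: C1 write [C1 write: invalidate ['C0=S'] -> C1=M] -> [I,M,I] (invalidations this op: 1; running total: 2)
Op 7: C0 write [C0 write: invalidate ['C1=M'] -> C0=M] -> [M,I,I] (invalidations this op: 1; running total: 3)
Op 8: C1 read [C1 read from I: others=['C0=M'] -> C1=S, others downsized to S] -> [S,S,I] (invalidations this op: 0; running total: 3)
Op 9: C2 write [C2 write: invalidate ['C0=S', 'C1=S'] -> C2=M] -> [I,I,M] (invalidations this op: 2; running total: 5)
Op 10: C0 read [C0 read from I: others=['C2=M'] -> C0=S, others downsized to S] -> [S,I,S] (invalidations this op: 0; running total: 5)
Op 11: C1 write [C1 write: invalidate ['C0=S', 'C2=S'] -> C1=M] -> [I,M,I] (invalidations this op: 2; running total: 7)
Op 12: C1 read [C1 read: already in M, no change] -> [I,M,I] (invalidations this op: 0; running total: 7)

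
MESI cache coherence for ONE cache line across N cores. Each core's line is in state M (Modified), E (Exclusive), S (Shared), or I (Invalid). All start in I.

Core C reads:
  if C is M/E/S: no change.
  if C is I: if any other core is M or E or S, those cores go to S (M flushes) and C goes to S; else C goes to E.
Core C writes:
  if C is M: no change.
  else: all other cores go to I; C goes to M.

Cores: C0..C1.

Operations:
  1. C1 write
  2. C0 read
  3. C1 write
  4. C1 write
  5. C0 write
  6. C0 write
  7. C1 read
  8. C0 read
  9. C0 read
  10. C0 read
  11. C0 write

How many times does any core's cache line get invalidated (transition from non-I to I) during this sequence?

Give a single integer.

Answer: 3

Derivation:
Op 1: C1 write [C1 write: invalidate none -> C1=M] -> [I,M] (invalidations this op: 0; running total: 0)
Op 2: C0 read [C0 read from I: others=['C1=M'] -> C0=S, others downsized to S] -> [S,S] (invalidations this op: 0; running total: 0)
Op 3: C1 write [C1 write: invalidate ['C0=S'] -> C1=M] -> [I,M] (invalidations this op: 1; running total: 1)
Op 4: C1 write [C1 write: already M (modified), no change] -> [I,M] (invalidations this op: 0; running total: 1)
Op 5: C0 write [C0 write: invalidate ['C1=M'] -> C0=M] -> [M,I] (invalidations this op: 1; running total: 2)
Op 6: C0 write [C0 write: already M (modified), no change] -> [M,I] (invalidations this op: 0; running total: 2)
Op 7: C1 read [C1 read from I: others=['C0=M'] -> C1=S, others downsized to S] -> [S,S] (invalidations this op: 0; running total: 2)
Op 8: C0 read [C0 read: already in S, no change] -> [S,S] (invalidations this op: 0; running total: 2)
Op 9: C0 read [C0 read: already in S, no change] -> [S,S] (invalidations this op: 0; running total: 2)
Op 10: C0 read [C0 read: already in S, no change] -> [S,S] (invalidations this op: 0; running total: 2)
Op 11: C0 write [C0 write: invalidate ['C1=S'] -> C0=M] -> [M,I] (invalidations this op: 1; running total: 3)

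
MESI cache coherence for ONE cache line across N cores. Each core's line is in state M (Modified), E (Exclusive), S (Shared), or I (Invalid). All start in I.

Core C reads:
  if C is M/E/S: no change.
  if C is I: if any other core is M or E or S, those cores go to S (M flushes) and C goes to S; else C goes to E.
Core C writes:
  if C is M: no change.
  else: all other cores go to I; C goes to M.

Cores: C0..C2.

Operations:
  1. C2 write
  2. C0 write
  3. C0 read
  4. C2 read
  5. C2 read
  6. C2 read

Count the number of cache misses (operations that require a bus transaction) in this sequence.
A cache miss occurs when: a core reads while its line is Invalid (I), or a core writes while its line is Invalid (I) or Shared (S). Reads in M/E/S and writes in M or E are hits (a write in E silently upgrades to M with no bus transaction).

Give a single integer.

Answer: 3

Derivation:
Op 1: C2 write [C2 write: invalidate none -> C2=M] -> [I,I,M] [MISS #1: write from I]
Op 2: C0 write [C0 write: invalidate ['C2=M'] -> C0=M] -> [M,I,I] [MISS #2: write from I]
Op 3: C0 read [C0 read: already in M, no change] -> [M,I,I] [hit: read from M]
Op 4: C2 read [C2 read from I: others=['C0=M'] -> C2=S, others downsized to S] -> [S,I,S] [MISS #3: read from I]
Op 5: C2 read [C2 read: already in S, no change] -> [S,I,S] [hit: read from S]
Op 6: C2 read [C2 read: already in S, no change] -> [S,I,S] [hit: read from S]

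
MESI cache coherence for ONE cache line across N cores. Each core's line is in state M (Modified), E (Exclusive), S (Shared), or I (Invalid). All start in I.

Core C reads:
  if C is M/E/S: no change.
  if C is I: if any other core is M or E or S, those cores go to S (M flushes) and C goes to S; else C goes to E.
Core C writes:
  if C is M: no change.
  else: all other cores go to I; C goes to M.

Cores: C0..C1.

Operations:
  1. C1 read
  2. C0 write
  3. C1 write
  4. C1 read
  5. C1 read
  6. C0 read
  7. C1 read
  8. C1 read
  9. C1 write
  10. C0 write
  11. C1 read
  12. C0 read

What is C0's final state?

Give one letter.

Answer: S

Derivation:
Op 1: C1 read [C1 read from I: no other sharers -> C1=E (exclusive)] -> [I,E]
Op 2: C0 write [C0 write: invalidate ['C1=E'] -> C0=M] -> [M,I]
Op 3: C1 write [C1 write: invalidate ['C0=M'] -> C1=M] -> [I,M]
Op 4: C1 read [C1 read: already in M, no change] -> [I,M]
Op 5: C1 read [C1 read: already in M, no change] -> [I,M]
Op 6: C0 read [C0 read from I: others=['C1=M'] -> C0=S, others downsized to S] -> [S,S]
Op 7: C1 read [C1 read: already in S, no change] -> [S,S]
Op 8: C1 read [C1 read: already in S, no change] -> [S,S]
Op 9: C1 write [C1 write: invalidate ['C0=S'] -> C1=M] -> [I,M]
Op 10: C0 write [C0 write: invalidate ['C1=M'] -> C0=M] -> [M,I]
Op 11: C1 read [C1 read from I: others=['C0=M'] -> C1=S, others downsized to S] -> [S,S]
Op 12: C0 read [C0 read: already in S, no change] -> [S,S]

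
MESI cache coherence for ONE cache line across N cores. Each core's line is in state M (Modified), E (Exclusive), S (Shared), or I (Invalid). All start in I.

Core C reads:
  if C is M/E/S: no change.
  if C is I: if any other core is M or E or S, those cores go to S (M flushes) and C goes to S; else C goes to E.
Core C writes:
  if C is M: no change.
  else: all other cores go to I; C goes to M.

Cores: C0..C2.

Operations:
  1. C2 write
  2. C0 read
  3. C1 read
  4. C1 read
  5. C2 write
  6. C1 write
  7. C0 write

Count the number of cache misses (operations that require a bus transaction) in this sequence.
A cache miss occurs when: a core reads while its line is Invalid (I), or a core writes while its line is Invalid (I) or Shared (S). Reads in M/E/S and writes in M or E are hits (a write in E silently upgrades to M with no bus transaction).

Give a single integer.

Op 1: C2 write [C2 write: invalidate none -> C2=M] -> [I,I,M] [MISS #1: write from I]
Op 2: C0 read [C0 read from I: others=['C2=M'] -> C0=S, others downsized to S] -> [S,I,S] [MISS #2: read from I]
Op 3: C1 read [C1 read from I: others=['C0=S', 'C2=S'] -> C1=S, others downsized to S] -> [S,S,S] [MISS #3: read from I]
Op 4: C1 read [C1 read: already in S, no change] -> [S,S,S] [hit: read from S]
Op 5: C2 write [C2 write: invalidate ['C0=S', 'C1=S'] -> C2=M] -> [I,I,M] [MISS #4: write from S]
Op 6: C1 write [C1 write: invalidate ['C2=M'] -> C1=M] -> [I,M,I] [MISS #5: write from I]
Op 7: C0 write [C0 write: invalidate ['C1=M'] -> C0=M] -> [M,I,I] [MISS #6: write from I]

Answer: 6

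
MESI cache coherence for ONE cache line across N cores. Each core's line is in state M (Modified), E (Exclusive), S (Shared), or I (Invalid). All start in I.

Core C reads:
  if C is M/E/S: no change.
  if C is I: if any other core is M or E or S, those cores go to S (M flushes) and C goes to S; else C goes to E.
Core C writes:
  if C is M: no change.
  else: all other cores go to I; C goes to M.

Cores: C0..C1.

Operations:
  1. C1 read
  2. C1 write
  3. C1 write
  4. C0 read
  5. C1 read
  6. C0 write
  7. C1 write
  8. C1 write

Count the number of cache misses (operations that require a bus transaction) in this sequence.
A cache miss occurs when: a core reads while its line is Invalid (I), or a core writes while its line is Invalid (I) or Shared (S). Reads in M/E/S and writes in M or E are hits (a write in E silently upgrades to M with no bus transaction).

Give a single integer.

Op 1: C1 read [C1 read from I: no other sharers -> C1=E (exclusive)] -> [I,E] [MISS #1: read from I]
Op 2: C1 write [C1 write: invalidate none -> C1=M] -> [I,M] [hit: write from E is a silent E->M upgrade, no bus transaction]
Op 3: C1 write [C1 write: already M (modified), no change] -> [I,M] [hit: write from M]
Op 4: C0 read [C0 read from I: others=['C1=M'] -> C0=S, others downsized to S] -> [S,S] [MISS #2: read from I]
Op 5: C1 read [C1 read: already in S, no change] -> [S,S] [hit: read from S]
Op 6: C0 write [C0 write: invalidate ['C1=S'] -> C0=M] -> [M,I] [MISS #3: write from S]
Op 7: C1 write [C1 write: invalidate ['C0=M'] -> C1=M] -> [I,M] [MISS #4: write from I]
Op 8: C1 write [C1 write: already M (modified), no change] -> [I,M] [hit: write from M]

Answer: 4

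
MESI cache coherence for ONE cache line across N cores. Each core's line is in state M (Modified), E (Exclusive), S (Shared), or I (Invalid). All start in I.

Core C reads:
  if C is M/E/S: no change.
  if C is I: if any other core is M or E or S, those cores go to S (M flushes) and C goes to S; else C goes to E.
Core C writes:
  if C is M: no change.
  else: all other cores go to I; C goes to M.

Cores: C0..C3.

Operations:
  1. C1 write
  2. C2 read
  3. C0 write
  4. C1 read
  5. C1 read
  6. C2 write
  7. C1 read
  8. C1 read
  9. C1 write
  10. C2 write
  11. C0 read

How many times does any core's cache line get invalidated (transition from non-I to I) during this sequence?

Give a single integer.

Op 1: C1 write [C1 write: invalidate none -> C1=M] -> [I,M,I,I] (invalidations this op: 0; running total: 0)
Op 2: C2 read [C2 read from I: others=['C1=M'] -> C2=S, others downsized to S] -> [I,S,S,I] (invalidations this op: 0; running total: 0)
Op 3: C0 write [C0 write: invalidate ['C1=S', 'C2=S'] -> C0=M] -> [M,I,I,I] (invalidations this op: 2; running total: 2)
Op 4: C1 read [C1 read from I: others=['C0=M'] -> C1=S, others downsized to S] -> [S,S,I,I] (invalidations this op: 0; running total: 2)
Op 5: C1 read [C1 read: already in S, no change] -> [S,S,I,I] (invalidations this op: 0; running total: 2)
Op 6: C2 write [C2 write: invalidate ['C0=S', 'C1=S'] -> C2=M] -> [I,I,M,I] (invalidations this op: 2; running total: 4)
Op 7: C1 read [C1 read from I: others=['C2=M'] -> C1=S, others downsized to S] -> [I,S,S,I] (invalidations this op: 0; running total: 4)
Op 8: C1 read [C1 read: already in S, no change] -> [I,S,S,I] (invalidations this op: 0; running total: 4)
Op 9: C1 write [C1 write: invalidate ['C2=S'] -> C1=M] -> [I,M,I,I] (invalidations this op: 1; running total: 5)
Op 10: C2 write [C2 write: invalidate ['C1=M'] -> C2=M] -> [I,I,M,I] (invalidations this op: 1; running total: 6)
Op 11: C0 read [C0 read from I: others=['C2=M'] -> C0=S, others downsized to S] -> [S,I,S,I] (invalidations this op: 0; running total: 6)

Answer: 6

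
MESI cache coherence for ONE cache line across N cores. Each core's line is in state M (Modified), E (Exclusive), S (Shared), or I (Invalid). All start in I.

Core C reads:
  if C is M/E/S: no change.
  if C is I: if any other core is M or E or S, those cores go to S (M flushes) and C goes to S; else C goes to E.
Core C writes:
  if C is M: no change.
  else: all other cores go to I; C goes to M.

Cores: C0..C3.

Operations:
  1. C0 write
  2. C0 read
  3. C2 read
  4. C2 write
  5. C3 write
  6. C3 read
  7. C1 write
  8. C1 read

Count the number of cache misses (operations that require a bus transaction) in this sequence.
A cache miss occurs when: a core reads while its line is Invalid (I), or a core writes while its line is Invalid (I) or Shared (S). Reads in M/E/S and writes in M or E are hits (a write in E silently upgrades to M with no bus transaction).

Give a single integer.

Answer: 5

Derivation:
Op 1: C0 write [C0 write: invalidate none -> C0=M] -> [M,I,I,I] [MISS #1: write from I]
Op 2: C0 read [C0 read: already in M, no change] -> [M,I,I,I] [hit: read from M]
Op 3: C2 read [C2 read from I: others=['C0=M'] -> C2=S, others downsized to S] -> [S,I,S,I] [MISS #2: read from I]
Op 4: C2 write [C2 write: invalidate ['C0=S'] -> C2=M] -> [I,I,M,I] [MISS #3: write from S]
Op 5: C3 write [C3 write: invalidate ['C2=M'] -> C3=M] -> [I,I,I,M] [MISS #4: write from I]
Op 6: C3 read [C3 read: already in M, no change] -> [I,I,I,M] [hit: read from M]
Op 7: C1 write [C1 write: invalidate ['C3=M'] -> C1=M] -> [I,M,I,I] [MISS #5: write from I]
Op 8: C1 read [C1 read: already in M, no change] -> [I,M,I,I] [hit: read from M]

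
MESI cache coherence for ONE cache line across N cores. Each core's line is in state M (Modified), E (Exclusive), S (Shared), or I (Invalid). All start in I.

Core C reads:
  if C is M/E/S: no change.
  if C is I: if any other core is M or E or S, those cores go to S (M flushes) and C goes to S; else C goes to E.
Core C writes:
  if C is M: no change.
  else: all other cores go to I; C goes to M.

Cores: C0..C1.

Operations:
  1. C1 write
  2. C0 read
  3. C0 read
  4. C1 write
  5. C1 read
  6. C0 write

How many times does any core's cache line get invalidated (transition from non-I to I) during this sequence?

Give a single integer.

Op 1: C1 write [C1 write: invalidate none -> C1=M] -> [I,M] (invalidations this op: 0; running total: 0)
Op 2: C0 read [C0 read from I: others=['C1=M'] -> C0=S, others downsized to S] -> [S,S] (invalidations this op: 0; running total: 0)
Op 3: C0 read [C0 read: already in S, no change] -> [S,S] (invalidations this op: 0; running total: 0)
Op 4: C1 write [C1 write: invalidate ['C0=S'] -> C1=M] -> [I,M] (invalidations this op: 1; running total: 1)
Op 5: C1 read [C1 read: already in M, no change] -> [I,M] (invalidations this op: 0; running total: 1)
Op 6: C0 write [C0 write: invalidate ['C1=M'] -> C0=M] -> [M,I] (invalidations this op: 1; running total: 2)

Answer: 2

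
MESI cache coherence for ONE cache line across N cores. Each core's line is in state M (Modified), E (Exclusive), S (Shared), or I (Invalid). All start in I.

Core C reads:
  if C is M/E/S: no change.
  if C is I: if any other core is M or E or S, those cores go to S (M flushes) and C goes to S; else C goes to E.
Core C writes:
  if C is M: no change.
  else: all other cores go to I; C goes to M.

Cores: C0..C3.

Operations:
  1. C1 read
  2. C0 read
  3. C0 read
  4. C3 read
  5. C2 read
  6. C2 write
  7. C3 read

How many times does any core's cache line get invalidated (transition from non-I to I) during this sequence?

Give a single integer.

Answer: 3

Derivation:
Op 1: C1 read [C1 read from I: no other sharers -> C1=E (exclusive)] -> [I,E,I,I] (invalidations this op: 0; running total: 0)
Op 2: C0 read [C0 read from I: others=['C1=E'] -> C0=S, others downsized to S] -> [S,S,I,I] (invalidations this op: 0; running total: 0)
Op 3: C0 read [C0 read: already in S, no change] -> [S,S,I,I] (invalidations this op: 0; running total: 0)
Op 4: C3 read [C3 read from I: others=['C0=S', 'C1=S'] -> C3=S, others downsized to S] -> [S,S,I,S] (invalidations this op: 0; running total: 0)
Op 5: C2 read [C2 read from I: others=['C0=S', 'C1=S', 'C3=S'] -> C2=S, others downsized to S] -> [S,S,S,S] (invalidations this op: 0; running total: 0)
Op 6: C2 write [C2 write: invalidate ['C0=S', 'C1=S', 'C3=S'] -> C2=M] -> [I,I,M,I] (invalidations this op: 3; running total: 3)
Op 7: C3 read [C3 read from I: others=['C2=M'] -> C3=S, others downsized to S] -> [I,I,S,S] (invalidations this op: 0; running total: 3)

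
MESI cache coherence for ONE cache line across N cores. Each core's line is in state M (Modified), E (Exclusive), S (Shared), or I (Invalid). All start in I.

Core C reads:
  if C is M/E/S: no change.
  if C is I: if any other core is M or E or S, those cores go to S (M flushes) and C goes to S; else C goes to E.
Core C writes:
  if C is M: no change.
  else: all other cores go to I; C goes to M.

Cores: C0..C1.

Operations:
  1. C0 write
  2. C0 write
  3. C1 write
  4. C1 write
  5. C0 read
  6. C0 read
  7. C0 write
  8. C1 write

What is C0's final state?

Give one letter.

Answer: I

Derivation:
Op 1: C0 write [C0 write: invalidate none -> C0=M] -> [M,I]
Op 2: C0 write [C0 write: already M (modified), no change] -> [M,I]
Op 3: C1 write [C1 write: invalidate ['C0=M'] -> C1=M] -> [I,M]
Op 4: C1 write [C1 write: already M (modified), no change] -> [I,M]
Op 5: C0 read [C0 read from I: others=['C1=M'] -> C0=S, others downsized to S] -> [S,S]
Op 6: C0 read [C0 read: already in S, no change] -> [S,S]
Op 7: C0 write [C0 write: invalidate ['C1=S'] -> C0=M] -> [M,I]
Op 8: C1 write [C1 write: invalidate ['C0=M'] -> C1=M] -> [I,M]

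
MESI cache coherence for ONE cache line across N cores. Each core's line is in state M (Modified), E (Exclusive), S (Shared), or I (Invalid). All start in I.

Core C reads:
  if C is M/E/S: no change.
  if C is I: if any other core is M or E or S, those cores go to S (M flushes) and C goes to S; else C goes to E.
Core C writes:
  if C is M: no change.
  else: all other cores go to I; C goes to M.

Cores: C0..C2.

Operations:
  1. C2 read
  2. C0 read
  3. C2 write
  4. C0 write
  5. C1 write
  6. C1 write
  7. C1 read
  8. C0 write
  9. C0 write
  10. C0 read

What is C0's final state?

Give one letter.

Op 1: C2 read [C2 read from I: no other sharers -> C2=E (exclusive)] -> [I,I,E]
Op 2: C0 read [C0 read from I: others=['C2=E'] -> C0=S, others downsized to S] -> [S,I,S]
Op 3: C2 write [C2 write: invalidate ['C0=S'] -> C2=M] -> [I,I,M]
Op 4: C0 write [C0 write: invalidate ['C2=M'] -> C0=M] -> [M,I,I]
Op 5: C1 write [C1 write: invalidate ['C0=M'] -> C1=M] -> [I,M,I]
Op 6: C1 write [C1 write: already M (modified), no change] -> [I,M,I]
Op 7: C1 read [C1 read: already in M, no change] -> [I,M,I]
Op 8: C0 write [C0 write: invalidate ['C1=M'] -> C0=M] -> [M,I,I]
Op 9: C0 write [C0 write: already M (modified), no change] -> [M,I,I]
Op 10: C0 read [C0 read: already in M, no change] -> [M,I,I]

Answer: M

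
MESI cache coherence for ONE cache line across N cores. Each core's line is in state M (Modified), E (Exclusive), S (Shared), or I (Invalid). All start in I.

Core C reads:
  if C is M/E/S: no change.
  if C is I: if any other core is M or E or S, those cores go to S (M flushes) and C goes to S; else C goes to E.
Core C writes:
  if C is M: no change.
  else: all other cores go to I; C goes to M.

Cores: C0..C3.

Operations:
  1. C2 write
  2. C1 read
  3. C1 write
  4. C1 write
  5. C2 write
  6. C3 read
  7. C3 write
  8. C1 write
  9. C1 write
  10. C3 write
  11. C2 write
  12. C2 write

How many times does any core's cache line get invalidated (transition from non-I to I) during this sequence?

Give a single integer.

Answer: 6

Derivation:
Op 1: C2 write [C2 write: invalidate none -> C2=M] -> [I,I,M,I] (invalidations this op: 0; running total: 0)
Op 2: C1 read [C1 read from I: others=['C2=M'] -> C1=S, others downsized to S] -> [I,S,S,I] (invalidations this op: 0; running total: 0)
Op 3: C1 write [C1 write: invalidate ['C2=S'] -> C1=M] -> [I,M,I,I] (invalidations this op: 1; running total: 1)
Op 4: C1 write [C1 write: already M (modified), no change] -> [I,M,I,I] (invalidations this op: 0; running total: 1)
Op 5: C2 write [C2 write: invalidate ['C1=M'] -> C2=M] -> [I,I,M,I] (invalidations this op: 1; running total: 2)
Op 6: C3 read [C3 read from I: others=['C2=M'] -> C3=S, others downsized to S] -> [I,I,S,S] (invalidations this op: 0; running total: 2)
Op 7: C3 write [C3 write: invalidate ['C2=S'] -> C3=M] -> [I,I,I,M] (invalidations this op: 1; running total: 3)
Op 8: C1 write [C1 write: invalidate ['C3=M'] -> C1=M] -> [I,M,I,I] (invalidations this op: 1; running total: 4)
Op 9: C1 write [C1 write: already M (modified), no change] -> [I,M,I,I] (invalidations this op: 0; running total: 4)
Op 10: C3 write [C3 write: invalidate ['C1=M'] -> C3=M] -> [I,I,I,M] (invalidations this op: 1; running total: 5)
Op 11: C2 write [C2 write: invalidate ['C3=M'] -> C2=M] -> [I,I,M,I] (invalidations this op: 1; running total: 6)
Op 12: C2 write [C2 write: already M (modified), no change] -> [I,I,M,I] (invalidations this op: 0; running total: 6)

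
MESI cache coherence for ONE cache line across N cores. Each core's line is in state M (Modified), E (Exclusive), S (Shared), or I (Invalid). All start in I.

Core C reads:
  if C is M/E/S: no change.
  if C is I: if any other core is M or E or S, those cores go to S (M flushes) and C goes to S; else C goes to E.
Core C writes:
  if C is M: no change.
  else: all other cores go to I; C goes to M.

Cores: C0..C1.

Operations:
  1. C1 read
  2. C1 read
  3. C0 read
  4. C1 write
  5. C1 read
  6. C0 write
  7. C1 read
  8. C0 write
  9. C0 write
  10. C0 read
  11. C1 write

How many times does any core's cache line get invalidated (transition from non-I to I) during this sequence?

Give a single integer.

Answer: 4

Derivation:
Op 1: C1 read [C1 read from I: no other sharers -> C1=E (exclusive)] -> [I,E] (invalidations this op: 0; running total: 0)
Op 2: C1 read [C1 read: already in E, no change] -> [I,E] (invalidations this op: 0; running total: 0)
Op 3: C0 read [C0 read from I: others=['C1=E'] -> C0=S, others downsized to S] -> [S,S] (invalidations this op: 0; running total: 0)
Op 4: C1 write [C1 write: invalidate ['C0=S'] -> C1=M] -> [I,M] (invalidations this op: 1; running total: 1)
Op 5: C1 read [C1 read: already in M, no change] -> [I,M] (invalidations this op: 0; running total: 1)
Op 6: C0 write [C0 write: invalidate ['C1=M'] -> C0=M] -> [M,I] (invalidations this op: 1; running total: 2)
Op 7: C1 read [C1 read from I: others=['C0=M'] -> C1=S, others downsized to S] -> [S,S] (invalidations this op: 0; running total: 2)
Op 8: C0 write [C0 write: invalidate ['C1=S'] -> C0=M] -> [M,I] (invalidations this op: 1; running total: 3)
Op 9: C0 write [C0 write: already M (modified), no change] -> [M,I] (invalidations this op: 0; running total: 3)
Op 10: C0 read [C0 read: already in M, no change] -> [M,I] (invalidations this op: 0; running total: 3)
Op 11: C1 write [C1 write: invalidate ['C0=M'] -> C1=M] -> [I,M] (invalidations this op: 1; running total: 4)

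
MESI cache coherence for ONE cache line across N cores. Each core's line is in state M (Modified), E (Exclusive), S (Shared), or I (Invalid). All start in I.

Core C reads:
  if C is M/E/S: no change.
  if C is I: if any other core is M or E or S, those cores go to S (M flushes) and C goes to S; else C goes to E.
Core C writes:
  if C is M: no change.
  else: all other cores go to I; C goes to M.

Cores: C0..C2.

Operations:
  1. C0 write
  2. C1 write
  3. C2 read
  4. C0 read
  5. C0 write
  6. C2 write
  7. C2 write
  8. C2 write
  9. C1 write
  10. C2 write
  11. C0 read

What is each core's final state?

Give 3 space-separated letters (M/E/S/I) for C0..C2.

Answer: S I S

Derivation:
Op 1: C0 write [C0 write: invalidate none -> C0=M] -> [M,I,I]
Op 2: C1 write [C1 write: invalidate ['C0=M'] -> C1=M] -> [I,M,I]
Op 3: C2 read [C2 read from I: others=['C1=M'] -> C2=S, others downsized to S] -> [I,S,S]
Op 4: C0 read [C0 read from I: others=['C1=S', 'C2=S'] -> C0=S, others downsized to S] -> [S,S,S]
Op 5: C0 write [C0 write: invalidate ['C1=S', 'C2=S'] -> C0=M] -> [M,I,I]
Op 6: C2 write [C2 write: invalidate ['C0=M'] -> C2=M] -> [I,I,M]
Op 7: C2 write [C2 write: already M (modified), no change] -> [I,I,M]
Op 8: C2 write [C2 write: already M (modified), no change] -> [I,I,M]
Op 9: C1 write [C1 write: invalidate ['C2=M'] -> C1=M] -> [I,M,I]
Op 10: C2 write [C2 write: invalidate ['C1=M'] -> C2=M] -> [I,I,M]
Op 11: C0 read [C0 read from I: others=['C2=M'] -> C0=S, others downsized to S] -> [S,I,S]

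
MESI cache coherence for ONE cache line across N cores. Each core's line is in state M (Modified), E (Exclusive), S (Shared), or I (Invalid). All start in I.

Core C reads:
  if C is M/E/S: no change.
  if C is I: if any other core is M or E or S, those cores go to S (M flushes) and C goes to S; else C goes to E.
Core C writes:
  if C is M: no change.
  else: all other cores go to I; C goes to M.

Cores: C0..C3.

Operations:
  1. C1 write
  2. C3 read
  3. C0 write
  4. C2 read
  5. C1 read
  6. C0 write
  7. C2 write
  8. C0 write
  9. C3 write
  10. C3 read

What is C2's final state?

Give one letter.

Op 1: C1 write [C1 write: invalidate none -> C1=M] -> [I,M,I,I]
Op 2: C3 read [C3 read from I: others=['C1=M'] -> C3=S, others downsized to S] -> [I,S,I,S]
Op 3: C0 write [C0 write: invalidate ['C1=S', 'C3=S'] -> C0=M] -> [M,I,I,I]
Op 4: C2 read [C2 read from I: others=['C0=M'] -> C2=S, others downsized to S] -> [S,I,S,I]
Op 5: C1 read [C1 read from I: others=['C0=S', 'C2=S'] -> C1=S, others downsized to S] -> [S,S,S,I]
Op 6: C0 write [C0 write: invalidate ['C1=S', 'C2=S'] -> C0=M] -> [M,I,I,I]
Op 7: C2 write [C2 write: invalidate ['C0=M'] -> C2=M] -> [I,I,M,I]
Op 8: C0 write [C0 write: invalidate ['C2=M'] -> C0=M] -> [M,I,I,I]
Op 9: C3 write [C3 write: invalidate ['C0=M'] -> C3=M] -> [I,I,I,M]
Op 10: C3 read [C3 read: already in M, no change] -> [I,I,I,M]

Answer: I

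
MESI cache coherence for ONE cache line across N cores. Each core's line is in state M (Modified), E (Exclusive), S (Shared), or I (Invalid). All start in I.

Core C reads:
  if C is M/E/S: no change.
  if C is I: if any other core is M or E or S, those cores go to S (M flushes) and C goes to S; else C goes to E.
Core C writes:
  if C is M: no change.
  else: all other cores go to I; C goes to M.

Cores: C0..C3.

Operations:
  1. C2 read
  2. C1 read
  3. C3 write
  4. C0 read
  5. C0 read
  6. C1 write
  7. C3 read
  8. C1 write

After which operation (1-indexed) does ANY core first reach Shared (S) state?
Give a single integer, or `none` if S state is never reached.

Op 1: C2 read [C2 read from I: no other sharers -> C2=E (exclusive)] -> [I,I,E,I]
Op 2: C1 read [C1 read from I: others=['C2=E'] -> C1=S, others downsized to S] -> [I,S,S,I]
  -> First S state at op 2; remaining ops need not be traced.

Answer: 2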